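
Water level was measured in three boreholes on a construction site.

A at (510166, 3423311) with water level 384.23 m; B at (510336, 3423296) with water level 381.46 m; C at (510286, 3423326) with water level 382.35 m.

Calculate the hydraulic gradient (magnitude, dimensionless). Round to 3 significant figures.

With h = a·x + b·y + c and A as origin, the differences give:
  170·a + (-15)·b = -2.77
  120·a + 15·b = -1.88
Eliminate b (×15 and ×(-15), subtract): 4350·a = -69.750 → a = ∂h/∂x = -0.01603
Back-substitute: b = ∂h/∂y = +0.002943.
|∇h| = √(-0.01603² + 0.002943²) = 0.0163

0.0163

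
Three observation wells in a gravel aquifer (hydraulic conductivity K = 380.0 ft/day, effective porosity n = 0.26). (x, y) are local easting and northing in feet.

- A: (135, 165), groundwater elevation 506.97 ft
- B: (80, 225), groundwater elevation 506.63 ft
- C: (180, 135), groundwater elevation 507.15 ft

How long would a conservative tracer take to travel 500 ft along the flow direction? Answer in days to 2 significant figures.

66 days

Three-point gradient (reference A): Δ to B = (-55, 60, -0.34), Δ to C = (45, -30, +0.18).
∂h/∂x = +0.0005714, ∂h/∂y = -0.005143 (det = -1050).
|∇h| = √(0.0005714² + -0.005143²) = 0.005175
Seepage velocity v = K·i/n = 380.0 × 0.005175 / 0.26 = 7.563 ft/day.
t = 500 / 7.563 = 66.11 days.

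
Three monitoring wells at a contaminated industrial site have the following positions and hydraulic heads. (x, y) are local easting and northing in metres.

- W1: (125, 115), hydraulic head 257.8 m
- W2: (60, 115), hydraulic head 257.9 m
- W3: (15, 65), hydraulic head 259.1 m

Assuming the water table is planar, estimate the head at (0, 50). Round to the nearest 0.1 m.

259.5 m

Three-point gradient (reference W1): Δ to W2 = (-65, 0, +0.1), Δ to W3 = (-110, -50, +1.3).
∂h/∂x = -0.001538, ∂h/∂y = -0.02262 (det = 3250).
h(0, 50) = 257.8 + (-0.001538)·(-125) + (-0.02262)·(-65) = 257.8 +0.192 +1.470 = 259.462 m.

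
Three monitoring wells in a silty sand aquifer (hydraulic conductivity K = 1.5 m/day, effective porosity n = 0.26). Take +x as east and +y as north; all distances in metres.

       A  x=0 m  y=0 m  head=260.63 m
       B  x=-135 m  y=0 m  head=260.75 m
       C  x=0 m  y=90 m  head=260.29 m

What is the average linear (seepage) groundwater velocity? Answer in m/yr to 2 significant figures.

8.2 m/yr

∂h/∂x = (260.75 − 260.63) / (-135 − 0) = -0.0008889
∂h/∂y = (260.29 − 260.63) / (90 − 0) = -0.003778
|∇h| = √(-0.0008889² + -0.003778²) = 0.003881
Seepage velocity v = K·i/n = 1.5 × 0.003881 / 0.26 = 0.02239 m/day = 8.178 m/yr.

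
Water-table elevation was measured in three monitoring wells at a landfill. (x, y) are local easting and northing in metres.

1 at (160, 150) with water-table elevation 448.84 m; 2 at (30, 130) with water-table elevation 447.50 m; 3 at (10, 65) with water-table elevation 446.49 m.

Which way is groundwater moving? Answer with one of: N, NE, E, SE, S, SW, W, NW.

With h = a·x + b·y + c and 1 as origin, the differences give:
  (-130)·a + (-20)·b = -1.34
  (-150)·a + (-85)·b = -2.35
Eliminate b (×(-85) and ×(-20), subtract): 8050·a = 66.900 → a = ∂h/∂x = +0.008311
Back-substitute: b = ∂h/∂y = +0.01298.
Flow = −∇h = (-0.008311 east, -0.01298 north), which points southwest.

SW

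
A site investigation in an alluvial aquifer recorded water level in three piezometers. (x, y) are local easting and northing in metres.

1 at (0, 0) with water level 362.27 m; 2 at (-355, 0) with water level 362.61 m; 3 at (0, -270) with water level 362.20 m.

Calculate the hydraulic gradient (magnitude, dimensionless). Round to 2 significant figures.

∂h/∂x = (362.61 − 362.27) / (-355 − 0) = -0.0009577
∂h/∂y = (362.20 − 362.27) / (-270 − 0) = +0.0002593
|∇h| = √(-0.0009577² + 0.0002593²) = 0.0009922

0.00099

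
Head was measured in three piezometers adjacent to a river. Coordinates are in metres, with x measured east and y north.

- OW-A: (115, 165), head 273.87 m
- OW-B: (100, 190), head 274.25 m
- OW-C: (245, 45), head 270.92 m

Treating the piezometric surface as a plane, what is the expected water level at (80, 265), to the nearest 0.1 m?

Differences from OW-A: to OW-B (Δx, Δy, Δh) = (-15, 25, +0.38); to OW-C = (130, -120, -2.95).
Determinant of the coordinate differences = (-15)·(-120) − 130·25 = -1450.
∂h/∂x = [(+0.38)·(-120) − (-2.95)·25] / -1450 = -0.01941
∂h/∂y = [(-15)·(-2.95) − 130·(+0.38)] / -1450 = +0.003552
h(80, 265) = 273.87 + (-0.01941)·(-35) + (+0.003552)·(100) = 273.87 +0.679 +0.355 = 274.905 m.

274.9 m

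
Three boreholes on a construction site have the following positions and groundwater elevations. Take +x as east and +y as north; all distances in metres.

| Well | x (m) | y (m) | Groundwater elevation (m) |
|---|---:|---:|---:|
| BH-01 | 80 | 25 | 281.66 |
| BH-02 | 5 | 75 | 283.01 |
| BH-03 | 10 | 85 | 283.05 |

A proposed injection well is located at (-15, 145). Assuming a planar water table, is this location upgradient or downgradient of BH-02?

upgradient

Differences from BH-01: to BH-02 (Δx, Δy, Δh) = (-75, 50, +1.35); to BH-03 = (-70, 60, +1.39).
Solve a·Δx + b·Δy = Δh: det = (-75)·60 − (-70)·50 = -1000.
∂h/∂x = [(+1.35)·60 − (+1.39)·50] / -1000 = -0.01150
∂h/∂y = [(-75)·(+1.39) − (-70)·(+1.35)] / -1000 = +0.009750
Head at (-15, 145) = 281.66 + (-0.01150)·(-95) + (+0.009750)·(120) = 283.92 m.
That is higher than the 283.01 m at BH-02, so the point is upgradient.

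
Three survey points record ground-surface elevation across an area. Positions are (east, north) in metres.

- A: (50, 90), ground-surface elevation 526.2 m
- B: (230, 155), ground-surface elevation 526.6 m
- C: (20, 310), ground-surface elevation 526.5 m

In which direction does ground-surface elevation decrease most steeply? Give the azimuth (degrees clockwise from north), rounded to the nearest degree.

226°

Taking A as reference: B−A = (180, 65, +0.4); C−A = (-30, 220, +0.3).
Solve a·Δx + b·Δy = Δz: det = 180·220 − (-30)·65 = 41550.
∂z/∂x = [(+0.4)·220 − (+0.3)·65] / 41550 = +0.001649
∂z/∂y = [180·(+0.3) − (-30)·(+0.4)] / 41550 = +0.001588
Steepest decrease is along −∇f: components (-0.001649 E, -0.001588 N).
Azimuth = atan2(-0.001649, -0.001588) = 226.1° ≈ 226°.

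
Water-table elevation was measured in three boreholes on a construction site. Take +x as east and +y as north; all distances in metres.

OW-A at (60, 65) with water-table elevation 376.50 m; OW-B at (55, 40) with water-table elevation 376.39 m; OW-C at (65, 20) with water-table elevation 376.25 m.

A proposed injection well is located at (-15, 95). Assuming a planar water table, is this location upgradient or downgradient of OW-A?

upgradient

With h = a·x + b·y + c and OW-A as origin, the differences give:
  (-5)·a + (-25)·b = -0.11
  5·a + (-45)·b = -0.25
Eliminate b (×(-45) and ×(-25), subtract): 350·a = -1.300 → a = ∂h/∂x = -0.003714
Back-substitute: b = ∂h/∂y = +0.005143.
Head at (-15, 95) = 376.50 + (-0.003714)·(-75) + (+0.005143)·(30) = 376.93 m.
That is higher than the 376.50 m at OW-A, so the point is upgradient.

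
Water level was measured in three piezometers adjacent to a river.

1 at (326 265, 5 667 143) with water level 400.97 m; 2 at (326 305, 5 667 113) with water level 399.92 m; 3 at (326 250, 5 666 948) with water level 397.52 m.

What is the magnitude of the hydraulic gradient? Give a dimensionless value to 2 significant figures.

0.022

Differences from 1: to 2 (Δx, Δy, Δh) = (40, -30, -1.05); to 3 = (-15, -195, -3.45).
Solve a·Δx + b·Δy = Δh: det = 40·(-195) − (-15)·(-30) = -8250.
∂h/∂x = [(-1.05)·(-195) − (-3.45)·(-30)] / -8250 = -0.01227
∂h/∂y = [40·(-3.45) − (-15)·(-1.05)] / -8250 = +0.01864
|∇h| = √(-0.01227² + 0.01864²) = 0.02232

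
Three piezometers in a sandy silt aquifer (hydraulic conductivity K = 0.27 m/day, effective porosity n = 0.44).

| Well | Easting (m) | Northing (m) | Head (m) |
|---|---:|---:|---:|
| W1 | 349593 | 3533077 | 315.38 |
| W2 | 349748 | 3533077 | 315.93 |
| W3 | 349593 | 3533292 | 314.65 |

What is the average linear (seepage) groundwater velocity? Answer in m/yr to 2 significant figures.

∂h/∂x = (315.93 − 315.38) / (349748 − 349593) = +0.003548
∂h/∂y = (314.65 − 315.38) / (3533292 − 3533077) = -0.003395
|∇h| = √(0.003548² + -0.003395²) = 0.004911
Seepage velocity v = K·i/n = 0.27 × 0.004911 / 0.44 = 0.003014 m/day = 1.101 m/yr.

1.1 m/yr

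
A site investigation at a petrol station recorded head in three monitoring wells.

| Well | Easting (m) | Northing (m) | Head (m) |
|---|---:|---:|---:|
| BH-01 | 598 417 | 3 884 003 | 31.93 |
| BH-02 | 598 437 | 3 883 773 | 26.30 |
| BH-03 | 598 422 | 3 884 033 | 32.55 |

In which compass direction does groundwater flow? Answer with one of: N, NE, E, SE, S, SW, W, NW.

SE

With h = a·x + b·y + c and BH-01 as origin, the differences give:
  20·a + (-230)·b = -5.63
  5·a + 30·b = +0.62
Eliminate b (×30 and ×(-230), subtract): 1750·a = -26.300 → a = ∂h/∂x = -0.01503
Back-substitute: b = ∂h/∂y = +0.02317.
Flow = −∇h = (+0.01503 east, -0.02317 north), which points southeast.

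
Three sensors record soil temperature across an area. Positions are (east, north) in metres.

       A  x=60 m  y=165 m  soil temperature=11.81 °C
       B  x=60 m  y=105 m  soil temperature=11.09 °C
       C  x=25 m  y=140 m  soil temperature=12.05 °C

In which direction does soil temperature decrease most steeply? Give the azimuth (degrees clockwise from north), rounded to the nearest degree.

With T = a·x + b·y + c and A as origin, the differences give:
  0·a + (-60)·b = -0.72
  (-35)·a + (-25)·b = +0.24
Eliminate b (×(-25) and ×(-60), subtract): -2100·a = 32.400 → a = ∂T/∂x = -0.01543
Back-substitute: b = ∂T/∂y = +0.01200.
Steepest decrease is along −∇f: components (+0.01543 E, -0.01200 N).
Azimuth = atan2(+0.01543, -0.01200) = 127.9° ≈ 128°.

128°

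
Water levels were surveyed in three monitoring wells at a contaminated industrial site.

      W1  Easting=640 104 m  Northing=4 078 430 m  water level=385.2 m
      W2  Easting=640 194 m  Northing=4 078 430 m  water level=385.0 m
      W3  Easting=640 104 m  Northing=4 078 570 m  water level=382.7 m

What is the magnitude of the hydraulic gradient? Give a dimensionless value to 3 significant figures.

0.0180

∂h/∂x = (385.0 − 385.2) / (640194 − 640104) = -0.002222
∂h/∂y = (382.7 − 385.2) / (4078570 − 4078430) = -0.01786
|∇h| = √(-0.002222² + -0.01786²) = 0.018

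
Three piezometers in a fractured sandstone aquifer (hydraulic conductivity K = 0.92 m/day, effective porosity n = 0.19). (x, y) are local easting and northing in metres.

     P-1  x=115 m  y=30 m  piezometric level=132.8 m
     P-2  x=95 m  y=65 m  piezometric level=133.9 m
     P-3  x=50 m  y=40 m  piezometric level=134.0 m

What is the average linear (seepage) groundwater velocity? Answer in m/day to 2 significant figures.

Taking P-1 as reference: P-2−P-1 = (-20, 35, +1.1); P-3−P-1 = (-65, 10, +1.2).
Solve a·Δx + b·Δy = Δh: det = (-20)·10 − (-65)·35 = 2075.
∂h/∂x = [(+1.1)·10 − (+1.2)·35] / 2075 = -0.01494
∂h/∂y = [(-20)·(+1.2) − (-65)·(+1.1)] / 2075 = +0.02289
|∇h| = √(-0.01494² + 0.02289²) = 0.02733
Seepage velocity v = K·i/n = 0.92 × 0.02733 / 0.19 = 0.1323 m/day.

0.13 m/day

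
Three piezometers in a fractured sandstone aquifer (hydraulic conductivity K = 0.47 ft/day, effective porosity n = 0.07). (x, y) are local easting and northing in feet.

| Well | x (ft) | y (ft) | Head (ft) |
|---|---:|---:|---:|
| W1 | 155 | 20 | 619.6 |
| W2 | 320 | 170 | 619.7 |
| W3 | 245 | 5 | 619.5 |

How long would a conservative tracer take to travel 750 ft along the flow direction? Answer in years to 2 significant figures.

With h = a·x + b·y + c and W1 as origin, the differences give:
  165·a + 150·b = +0.1
  90·a + (-15)·b = -0.1
Eliminate b (×(-15) and ×150, subtract): -15975·a = 13.50 → a = ∂h/∂x = -0.0008451
Back-substitute: b = ∂h/∂y = +0.001596.
|∇h| = √(-0.0008451² + 0.001596²) = 0.001806
Seepage velocity v = K·i/n = 0.47 × 0.001806 / 0.07 = 0.01213 ft/day.
t = 750 / 0.01213 = 6.183e+04 days = 169 years.

170 years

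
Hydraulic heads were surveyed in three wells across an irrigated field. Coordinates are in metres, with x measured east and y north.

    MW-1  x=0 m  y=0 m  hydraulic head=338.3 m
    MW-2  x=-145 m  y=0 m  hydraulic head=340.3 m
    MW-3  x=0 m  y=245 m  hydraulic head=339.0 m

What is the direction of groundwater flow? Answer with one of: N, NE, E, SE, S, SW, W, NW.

∂h/∂x = (340.3 − 338.3) / (-145 − 0) = -0.01379
∂h/∂y = (339.0 − 338.3) / (245 − 0) = +0.002857
Flow = −∇h = (+0.01379 east, -0.002857 north), which points east.

E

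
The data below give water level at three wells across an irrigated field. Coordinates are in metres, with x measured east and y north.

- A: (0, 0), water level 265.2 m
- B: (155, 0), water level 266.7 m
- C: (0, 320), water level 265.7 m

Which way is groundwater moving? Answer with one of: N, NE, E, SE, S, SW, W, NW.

∂h/∂x = (266.7 − 265.2) / (155 − 0) = +0.009677
∂h/∂y = (265.7 − 265.2) / (320 − 0) = +0.001563
Flow = −∇h = (-0.009677 east, -0.001563 north), which points west.

W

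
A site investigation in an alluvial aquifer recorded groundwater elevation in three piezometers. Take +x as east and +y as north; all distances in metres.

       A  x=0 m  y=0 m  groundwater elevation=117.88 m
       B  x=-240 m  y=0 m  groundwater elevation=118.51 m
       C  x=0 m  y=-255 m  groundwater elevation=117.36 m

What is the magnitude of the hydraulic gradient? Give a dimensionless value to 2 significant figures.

∂h/∂x = (118.51 − 117.88) / (-240 − 0) = -0.002625
∂h/∂y = (117.36 − 117.88) / (-255 − 0) = +0.002039
|∇h| = √(-0.002625² + 0.002039²) = 0.003324

0.0033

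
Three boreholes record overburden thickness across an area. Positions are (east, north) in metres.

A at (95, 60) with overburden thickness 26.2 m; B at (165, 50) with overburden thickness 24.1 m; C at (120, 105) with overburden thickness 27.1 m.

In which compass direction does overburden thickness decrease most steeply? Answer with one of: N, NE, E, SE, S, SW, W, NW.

Three-point gradient (reference A): Δ to B = (70, -10, -2.1), Δ to C = (25, 45, +0.9).
∂d/∂x = -0.02515, ∂d/∂y = +0.03397 (det = 3400).
Steepest decrease is along −∇f = (+0.02515 E, -0.03397 N) → southeast.

SE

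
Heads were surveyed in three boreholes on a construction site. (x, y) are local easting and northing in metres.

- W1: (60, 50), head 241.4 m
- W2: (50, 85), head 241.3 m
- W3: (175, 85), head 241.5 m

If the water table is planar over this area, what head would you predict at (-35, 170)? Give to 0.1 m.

With h = a·x + b·y + c and W1 as origin, the differences give:
  (-10)·a + 35·b = -0.1
  115·a + 35·b = +0.1
Eliminate b (×35 and ×35, subtract): -4375·a = -7.00 → a = ∂h/∂x = +0.001600
Back-substitute: b = ∂h/∂y = -0.002400.
h(-35, 170) = 241.4 + (+0.001600)·(-95) + (-0.002400)·(120) = 241.4 -0.152 -0.288 = 240.960 m.

241.0 m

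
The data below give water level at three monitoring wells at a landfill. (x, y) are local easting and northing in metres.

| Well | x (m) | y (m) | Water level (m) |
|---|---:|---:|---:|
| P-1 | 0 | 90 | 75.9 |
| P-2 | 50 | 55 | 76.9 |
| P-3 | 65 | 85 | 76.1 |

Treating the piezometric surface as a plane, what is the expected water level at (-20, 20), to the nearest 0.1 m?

Three-point gradient (reference P-1): Δ to P-2 = (50, -35, +1.0), Δ to P-3 = (65, -5, +0.2).
∂h/∂x = +0.0009877, ∂h/∂y = -0.02716 (det = 2025).
h(-20, 20) = 75.9 + (+0.0009877)·(-20) + (-0.02716)·(-70) = 75.9 -0.020 +1.901 = 77.781 m.

77.8 m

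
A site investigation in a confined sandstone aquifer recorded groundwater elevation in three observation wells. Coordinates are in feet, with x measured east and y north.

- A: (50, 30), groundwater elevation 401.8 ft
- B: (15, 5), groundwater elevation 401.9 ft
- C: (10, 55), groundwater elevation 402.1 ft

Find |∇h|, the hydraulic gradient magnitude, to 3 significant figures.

0.00636

Differences from A: to B (Δx, Δy, Δh) = (-35, -25, +0.1); to C = (-40, 25, +0.3).
Solve a·Δx + b·Δy = Δh: det = (-35)·25 − (-40)·(-25) = -1875.
∂h/∂x = [(+0.1)·25 − (+0.3)·(-25)] / -1875 = -0.005333
∂h/∂y = [(-35)·(+0.3) − (-40)·(+0.1)] / -1875 = +0.003467
|∇h| = √(-0.005333² + 0.003467²) = 0.006361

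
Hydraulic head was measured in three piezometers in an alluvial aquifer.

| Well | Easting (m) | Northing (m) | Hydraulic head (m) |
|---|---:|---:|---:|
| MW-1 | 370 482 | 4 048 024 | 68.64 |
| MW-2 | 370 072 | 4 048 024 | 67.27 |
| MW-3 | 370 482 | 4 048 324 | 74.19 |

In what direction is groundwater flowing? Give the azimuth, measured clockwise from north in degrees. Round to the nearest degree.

∂h/∂x = (67.27 − 68.64) / (370072 − 370482) = +0.003341
∂h/∂y = (74.19 − 68.64) / (4048324 − 4048024) = +0.01850
Flow direction (−∇h) has components (-0.003341 E, -0.01850 N).
Azimuth = atan2(E, N) = atan2(-0.003341, -0.01850) = 190.2° ≈ 190°.

190°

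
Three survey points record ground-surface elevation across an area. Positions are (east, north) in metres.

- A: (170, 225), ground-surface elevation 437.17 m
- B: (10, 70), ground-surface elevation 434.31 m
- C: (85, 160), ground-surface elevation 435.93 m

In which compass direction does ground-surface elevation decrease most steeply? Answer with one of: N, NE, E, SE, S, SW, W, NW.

S

With z = a·x + b·y + c and A as origin, the differences give:
  (-160)·a + (-155)·b = -2.86
  (-85)·a + (-65)·b = -1.24
Eliminate b (×(-65) and ×(-155), subtract): -2775·a = -6.300 → a = ∂z/∂x = +0.002270
Back-substitute: b = ∂z/∂y = +0.01611.
Steepest decrease is along −∇f = (-0.002270 E, -0.01611 N) → south.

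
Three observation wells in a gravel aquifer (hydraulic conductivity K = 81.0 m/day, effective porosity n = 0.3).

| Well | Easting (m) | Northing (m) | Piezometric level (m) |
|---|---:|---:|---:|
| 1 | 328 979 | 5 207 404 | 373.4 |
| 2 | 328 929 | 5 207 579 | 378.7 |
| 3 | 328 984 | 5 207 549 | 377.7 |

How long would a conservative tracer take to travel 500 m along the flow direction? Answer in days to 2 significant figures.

Differences from 1: to 2 (Δx, Δy, Δh) = (-50, 175, +5.3); to 3 = (5, 145, +4.3).
Determinant of the coordinate differences = (-50)·145 − 5·175 = -8125.
∂h/∂x = [(+5.3)·145 − (+4.3)·175] / -8125 = -0.001969
∂h/∂y = [(-50)·(+4.3) − 5·(+5.3)] / -8125 = +0.02972
|∇h| = √(-0.001969² + 0.02972²) = 0.02979
Seepage velocity v = K·i/n = 81.0 × 0.02979 / 0.3 = 8.043 m/day.
t = 500 / 8.043 = 62.17 days.

62 days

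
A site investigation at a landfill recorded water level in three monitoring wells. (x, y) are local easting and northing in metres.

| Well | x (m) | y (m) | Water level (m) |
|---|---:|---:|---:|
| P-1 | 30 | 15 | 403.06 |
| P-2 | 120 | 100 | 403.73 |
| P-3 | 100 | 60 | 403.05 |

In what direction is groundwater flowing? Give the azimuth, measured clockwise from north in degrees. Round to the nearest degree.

Three-point gradient (reference P-1): Δ to P-2 = (90, 85, +0.67), Δ to P-3 = (70, 45, -0.01).
∂h/∂x = -0.01632, ∂h/∂y = +0.02516 (det = -1900).
Flow direction (−∇h) has components (+0.01632 E, -0.02516 N).
Azimuth = atan2(E, N) = atan2(+0.01632, -0.02516) = 147.0° ≈ 147°.

147°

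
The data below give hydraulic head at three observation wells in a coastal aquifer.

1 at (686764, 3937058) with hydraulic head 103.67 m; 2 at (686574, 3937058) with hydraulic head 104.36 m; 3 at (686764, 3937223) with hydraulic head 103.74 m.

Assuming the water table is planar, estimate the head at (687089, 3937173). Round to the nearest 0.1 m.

102.5 m

∂h/∂x = (104.36 − 103.67) / (686574 − 686764) = -0.003632
∂h/∂y = (103.74 − 103.67) / (3937223 − 3937058) = +0.0004242
h(687089, 3937173) = 103.67 + (-0.003632)·(325) + (+0.0004242)·(115) = 103.67 -1.180 +0.049 = 102.539 m.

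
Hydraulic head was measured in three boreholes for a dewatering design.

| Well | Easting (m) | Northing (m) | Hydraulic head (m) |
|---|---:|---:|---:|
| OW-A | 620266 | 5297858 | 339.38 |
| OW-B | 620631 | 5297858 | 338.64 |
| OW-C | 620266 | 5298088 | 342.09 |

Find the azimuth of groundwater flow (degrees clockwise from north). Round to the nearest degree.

170°

∂h/∂x = (338.64 − 339.38) / (620631 − 620266) = -0.002027
∂h/∂y = (342.09 − 339.38) / (5298088 − 5297858) = +0.01178
Flow direction (−∇h) has components (+0.002027 E, -0.01178 N).
Azimuth = atan2(E, N) = atan2(+0.002027, -0.01178) = 170.2° ≈ 170°.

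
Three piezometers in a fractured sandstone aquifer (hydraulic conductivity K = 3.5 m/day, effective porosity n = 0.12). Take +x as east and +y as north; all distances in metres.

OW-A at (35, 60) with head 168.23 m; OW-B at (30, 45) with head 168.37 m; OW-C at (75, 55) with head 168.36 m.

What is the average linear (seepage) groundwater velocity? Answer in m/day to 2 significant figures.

0.30 m/day

With h = a·x + b·y + c and OW-A as origin, the differences give:
  (-5)·a + (-15)·b = +0.14
  40·a + (-5)·b = +0.13
Eliminate b (×(-5) and ×(-15), subtract): 625·a = 1.250 → a = ∂h/∂x = +0.002000
Back-substitute: b = ∂h/∂y = -0.01000.
|∇h| = √(0.002000² + -0.01000²) = 0.0102
Seepage velocity v = K·i/n = 3.5 × 0.0102 / 0.12 = 0.2975 m/day.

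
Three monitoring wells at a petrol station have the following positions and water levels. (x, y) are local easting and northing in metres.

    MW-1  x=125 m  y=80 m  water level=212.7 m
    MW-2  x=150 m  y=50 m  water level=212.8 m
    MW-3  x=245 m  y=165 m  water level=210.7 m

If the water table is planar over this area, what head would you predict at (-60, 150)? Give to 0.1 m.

213.6 m

Differences from MW-1: to MW-2 (Δx, Δy, Δh) = (25, -30, +0.1); to MW-3 = (120, 85, -2.0).
Solve a·Δx + b·Δy = Δh: det = 25·85 − 120·(-30) = 5725.
∂h/∂x = [(+0.1)·85 − (-2.0)·(-30)] / 5725 = -0.008996
∂h/∂y = [25·(-2.0) − 120·(+0.1)] / 5725 = -0.01083
h(-60, 150) = 212.7 + (-0.008996)·(-185) + (-0.01083)·(70) = 212.7 +1.664 -0.758 = 213.606 m.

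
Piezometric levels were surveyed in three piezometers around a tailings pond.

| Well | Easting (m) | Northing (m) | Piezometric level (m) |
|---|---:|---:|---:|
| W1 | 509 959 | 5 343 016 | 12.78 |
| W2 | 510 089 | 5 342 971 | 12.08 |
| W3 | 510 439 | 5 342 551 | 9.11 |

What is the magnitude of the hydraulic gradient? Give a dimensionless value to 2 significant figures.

With h = a·x + b·y + c and W1 as origin, the differences give:
  130·a + (-45)·b = -0.70
  480·a + (-465)·b = -3.67
Eliminate b (×(-465) and ×(-45), subtract): -38850·a = 160.350 → a = ∂h/∂x = -0.004127
Back-substitute: b = ∂h/∂y = +0.003632.
|∇h| = √(-0.004127² + 0.003632²) = 0.005498

0.0055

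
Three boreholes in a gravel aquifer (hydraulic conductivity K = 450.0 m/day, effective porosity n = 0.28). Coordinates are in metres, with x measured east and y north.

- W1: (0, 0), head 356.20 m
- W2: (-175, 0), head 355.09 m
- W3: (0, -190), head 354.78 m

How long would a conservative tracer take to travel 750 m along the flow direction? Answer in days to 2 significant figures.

48 days

∂h/∂x = (355.09 − 356.20) / (-175 − 0) = +0.006343
∂h/∂y = (354.78 − 356.20) / (-190 − 0) = +0.007474
|∇h| = √(0.006343² + 0.007474²) = 0.009803
Seepage velocity v = K·i/n = 450.0 × 0.009803 / 0.28 = 15.75 m/day.
t = 750 / 15.75 = 47.62 days.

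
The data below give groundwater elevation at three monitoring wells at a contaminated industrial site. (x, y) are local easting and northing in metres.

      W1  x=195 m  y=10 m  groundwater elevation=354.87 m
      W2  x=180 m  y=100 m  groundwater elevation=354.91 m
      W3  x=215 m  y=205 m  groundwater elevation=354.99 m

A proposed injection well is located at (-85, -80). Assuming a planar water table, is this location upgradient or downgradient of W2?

Three-point gradient (reference W1): Δ to W2 = (-15, 90, +0.04), Δ to W3 = (20, 195, +0.12).
∂h/∂x = +0.0006349, ∂h/∂y = +0.0005503 (det = -4725).
Head at (-85, -80) = 354.87 + (+0.0006349)·(-280) + (+0.0005503)·(-90) = 354.64 m.
That is lower than the 354.91 m at W2, so the point is downgradient.

downgradient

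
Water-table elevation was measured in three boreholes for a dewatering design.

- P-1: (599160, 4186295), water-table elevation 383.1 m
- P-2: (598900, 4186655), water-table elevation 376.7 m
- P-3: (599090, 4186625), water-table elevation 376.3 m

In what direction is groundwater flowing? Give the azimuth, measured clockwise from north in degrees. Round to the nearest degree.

Differences from P-1: to P-2 (Δx, Δy, Δh) = (-260, 360, -6.4); to P-3 = (-70, 330, -6.8).
Solve a·Δx + b·Δy = Δh: det = (-260)·330 − (-70)·360 = -60600.
∂h/∂x = [(-6.4)·330 − (-6.8)·360] / -60600 = -0.005545
∂h/∂y = [(-260)·(-6.8) − (-70)·(-6.4)] / -60600 = -0.02178
Flow direction (−∇h) has components (+0.005545 E, +0.02178 N).
Azimuth = atan2(E, N) = atan2(+0.005545, +0.02178) = 14.3° ≈ 014°.

014°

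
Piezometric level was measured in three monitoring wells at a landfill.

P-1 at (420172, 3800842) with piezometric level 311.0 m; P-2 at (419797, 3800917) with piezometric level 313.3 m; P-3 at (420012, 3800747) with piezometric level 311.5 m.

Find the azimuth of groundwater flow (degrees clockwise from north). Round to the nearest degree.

125°

Three-point gradient (reference P-1): Δ to P-2 = (-375, 75, +2.3), Δ to P-3 = (-160, -95, +0.5).
∂h/∂x = -0.005375, ∂h/∂y = +0.003790 (det = 47625).
Flow direction (−∇h) has components (+0.005375 E, -0.003790 N).
Azimuth = atan2(E, N) = atan2(+0.005375, -0.003790) = 125.2° ≈ 125°.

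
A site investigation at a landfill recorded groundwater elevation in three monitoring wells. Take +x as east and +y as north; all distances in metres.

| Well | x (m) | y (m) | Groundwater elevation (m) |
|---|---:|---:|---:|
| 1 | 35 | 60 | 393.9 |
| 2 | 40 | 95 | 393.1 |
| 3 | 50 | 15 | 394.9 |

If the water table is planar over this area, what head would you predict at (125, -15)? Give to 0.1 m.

395.5 m

Three-point gradient (reference 1): Δ to 2 = (5, 35, -0.8), Δ to 3 = (15, -45, +1.0).
∂h/∂x = -0.001333, ∂h/∂y = -0.02267 (det = -750).
h(125, -15) = 393.9 + (-0.001333)·(90) + (-0.02267)·(-75) = 393.9 -0.120 +1.700 = 395.480 m.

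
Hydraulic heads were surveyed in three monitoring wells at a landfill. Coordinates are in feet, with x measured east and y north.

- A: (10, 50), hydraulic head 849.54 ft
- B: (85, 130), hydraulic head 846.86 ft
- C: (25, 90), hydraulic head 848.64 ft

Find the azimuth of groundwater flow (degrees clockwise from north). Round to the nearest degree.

052°

Differences from A: to B (Δx, Δy, Δh) = (75, 80, -2.68); to C = (15, 40, -0.90).
Determinant of the coordinate differences = 75·40 − 15·80 = 1800.
∂h/∂x = [(-2.68)·40 − (-0.90)·80] / 1800 = -0.01956
∂h/∂y = [75·(-0.90) − 15·(-2.68)] / 1800 = -0.01517
Flow direction (−∇h) has components (+0.01956 E, +0.01517 N).
Azimuth = atan2(E, N) = atan2(+0.01956, +0.01517) = 52.2° ≈ 052°.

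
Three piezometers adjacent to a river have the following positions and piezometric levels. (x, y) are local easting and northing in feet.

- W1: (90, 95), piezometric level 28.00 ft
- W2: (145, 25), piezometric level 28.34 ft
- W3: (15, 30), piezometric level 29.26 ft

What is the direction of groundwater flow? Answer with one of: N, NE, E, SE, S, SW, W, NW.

NE

Differences from W1: to W2 (Δx, Δy, Δh) = (55, -70, +0.34); to W3 = (-75, -65, +1.26).
Solve a·Δx + b·Δy = Δh: det = 55·(-65) − (-75)·(-70) = -8825.
∂h/∂x = [(+0.34)·(-65) − (+1.26)·(-70)] / -8825 = -0.007490
∂h/∂y = [55·(+1.26) − (-75)·(+0.34)] / -8825 = -0.01074
Flow = −∇h = (+0.007490 east, +0.01074 north), which points northeast.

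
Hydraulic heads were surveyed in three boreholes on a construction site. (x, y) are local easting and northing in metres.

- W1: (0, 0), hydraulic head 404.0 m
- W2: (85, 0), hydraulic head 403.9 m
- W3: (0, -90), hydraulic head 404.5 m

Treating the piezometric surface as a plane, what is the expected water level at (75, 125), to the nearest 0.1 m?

∂h/∂x = (403.9 − 404.0) / (85 − 0) = -0.001176
∂h/∂y = (404.5 − 404.0) / (-90 − 0) = -0.005556
h(75, 125) = 404.0 + (-0.001176)·(75) + (-0.005556)·(125) = 404.0 -0.088 -0.694 = 403.217 m.

403.2 m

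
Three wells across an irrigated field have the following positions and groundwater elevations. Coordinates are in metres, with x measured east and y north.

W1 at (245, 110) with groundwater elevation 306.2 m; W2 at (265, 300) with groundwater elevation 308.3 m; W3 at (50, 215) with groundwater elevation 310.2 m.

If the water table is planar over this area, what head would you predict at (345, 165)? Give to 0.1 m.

Three-point gradient (reference W1): Δ to W2 = (20, 190, +2.1), Δ to W3 = (-195, 105, +4.0).
∂h/∂x = -0.01378, ∂h/∂y = +0.01250 (det = 39150).
h(345, 165) = 306.2 + (-0.01378)·(100) + (+0.01250)·(55) = 306.2 -1.378 +0.688 = 305.510 m.

305.5 m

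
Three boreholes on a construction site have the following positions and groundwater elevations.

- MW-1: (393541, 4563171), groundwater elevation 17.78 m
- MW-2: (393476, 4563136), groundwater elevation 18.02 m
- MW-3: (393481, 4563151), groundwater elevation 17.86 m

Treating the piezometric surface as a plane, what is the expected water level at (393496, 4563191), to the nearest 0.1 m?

With h = a·x + b·y + c and MW-1 as origin, the differences give:
  (-65)·a + (-35)·b = +0.24
  (-60)·a + (-20)·b = +0.08
Eliminate b (×(-20) and ×(-35), subtract): -800·a = -2.000 → a = ∂h/∂x = +0.002500
Back-substitute: b = ∂h/∂y = -0.01150.
h(393496, 4563191) = 17.78 + (+0.002500)·(-45) + (-0.01150)·(20) = 17.78 -0.113 -0.230 = 17.438 m.

17.4 m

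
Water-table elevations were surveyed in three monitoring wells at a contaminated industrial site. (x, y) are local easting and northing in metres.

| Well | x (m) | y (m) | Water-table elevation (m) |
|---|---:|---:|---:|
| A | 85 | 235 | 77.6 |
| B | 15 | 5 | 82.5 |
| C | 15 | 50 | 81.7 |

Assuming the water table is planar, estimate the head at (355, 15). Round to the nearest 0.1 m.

78.4 m

With h = a·x + b·y + c and A as origin, the differences give:
  (-70)·a + (-230)·b = +4.9
  (-70)·a + (-185)·b = +4.1
Eliminate b (×(-185) and ×(-230), subtract): -3150·a = 36.50 → a = ∂h/∂x = -0.01159
Back-substitute: b = ∂h/∂y = -0.01778.
h(355, 15) = 77.6 + (-0.01159)·(270) + (-0.01778)·(-220) = 77.6 -3.129 +3.911 = 78.383 m.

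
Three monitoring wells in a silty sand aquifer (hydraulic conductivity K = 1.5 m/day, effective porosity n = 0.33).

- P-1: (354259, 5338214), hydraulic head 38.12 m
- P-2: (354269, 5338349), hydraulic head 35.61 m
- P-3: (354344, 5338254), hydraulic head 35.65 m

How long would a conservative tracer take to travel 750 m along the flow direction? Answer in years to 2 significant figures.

17 years

With h = a·x + b·y + c and P-1 as origin, the differences give:
  10·a + 135·b = -2.51
  85·a + 40·b = -2.47
Eliminate b (×40 and ×135, subtract): -11075·a = 233.050 → a = ∂h/∂x = -0.02104
Back-substitute: b = ∂h/∂y = -0.01703.
|∇h| = √(-0.02104² + -0.01703²) = 0.02707
Seepage velocity v = K·i/n = 1.5 × 0.02707 / 0.33 = 0.123 m/day.
t = 750 / 0.123 = 6098 days = 16.7 years.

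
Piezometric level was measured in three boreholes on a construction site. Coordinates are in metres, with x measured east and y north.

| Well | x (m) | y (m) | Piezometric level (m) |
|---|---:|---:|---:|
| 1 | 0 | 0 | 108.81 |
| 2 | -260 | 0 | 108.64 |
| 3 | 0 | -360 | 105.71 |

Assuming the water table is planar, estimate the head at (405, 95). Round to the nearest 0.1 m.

∂h/∂x = (108.64 − 108.81) / (-260 − 0) = +0.0006538
∂h/∂y = (105.71 − 108.81) / (-360 − 0) = +0.008611
h(405, 95) = 108.81 + (+0.0006538)·(405) + (+0.008611)·(95) = 108.81 +0.265 +0.818 = 109.893 m.

109.9 m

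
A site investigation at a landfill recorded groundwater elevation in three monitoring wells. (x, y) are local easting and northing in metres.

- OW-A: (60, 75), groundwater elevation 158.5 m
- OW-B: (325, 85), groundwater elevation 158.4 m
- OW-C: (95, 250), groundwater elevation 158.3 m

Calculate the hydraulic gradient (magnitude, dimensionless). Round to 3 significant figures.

0.00113

With h = a·x + b·y + c and OW-A as origin, the differences give:
  265·a + 10·b = -0.1
  35·a + 175·b = -0.2
Eliminate b (×175 and ×10, subtract): 46025·a = -15.50 → a = ∂h/∂x = -0.0003368
Back-substitute: b = ∂h/∂y = -0.001076.
|∇h| = √(-0.0003368² + -0.001076²) = 0.001127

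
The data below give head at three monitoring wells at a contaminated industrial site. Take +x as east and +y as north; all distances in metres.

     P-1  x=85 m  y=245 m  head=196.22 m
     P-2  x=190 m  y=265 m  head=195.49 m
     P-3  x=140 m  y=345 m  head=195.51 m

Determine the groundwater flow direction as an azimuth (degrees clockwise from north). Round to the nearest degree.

060°

Differences from P-1: to P-2 (Δx, Δy, Δh) = (105, 20, -0.73); to P-3 = (55, 100, -0.71).
Determinant of the coordinate differences = 105·100 − 55·20 = 9400.
∂h/∂x = [(-0.73)·100 − (-0.71)·20] / 9400 = -0.006255
∂h/∂y = [105·(-0.71) − 55·(-0.73)] / 9400 = -0.003660
Flow direction (−∇h) has components (+0.006255 E, +0.003660 N).
Azimuth = atan2(E, N) = atan2(+0.006255, +0.003660) = 59.7° ≈ 060°.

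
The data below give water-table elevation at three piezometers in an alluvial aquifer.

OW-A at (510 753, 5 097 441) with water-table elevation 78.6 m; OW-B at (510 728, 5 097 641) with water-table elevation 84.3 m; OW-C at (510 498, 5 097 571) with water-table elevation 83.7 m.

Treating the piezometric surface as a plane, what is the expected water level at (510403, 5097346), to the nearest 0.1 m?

Differences from OW-A: to OW-B (Δx, Δy, Δh) = (-25, 200, +5.7); to OW-C = (-255, 130, +5.1).
Solve a·Δx + b·Δy = Δh: det = (-25)·130 − (-255)·200 = 47750.
∂h/∂x = [(+5.7)·130 − (+5.1)·200] / 47750 = -0.005843
∂h/∂y = [(-25)·(+5.1) − (-255)·(+5.7)] / 47750 = +0.02777
h(510403, 5097346) = 78.6 + (-0.005843)·(-350) + (+0.02777)·(-95) = 78.6 +2.045 -2.638 = 78.007 m.

78.0 m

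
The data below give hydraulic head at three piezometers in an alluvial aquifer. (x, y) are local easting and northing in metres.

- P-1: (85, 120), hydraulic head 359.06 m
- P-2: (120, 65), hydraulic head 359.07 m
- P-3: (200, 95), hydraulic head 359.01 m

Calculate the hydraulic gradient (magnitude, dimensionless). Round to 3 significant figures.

0.000766

Taking P-1 as reference: P-2−P-1 = (35, -55, +0.01); P-3−P-1 = (115, -25, -0.05).
Solve a·Δx + b·Δy = Δh: det = 35·(-25) − 115·(-55) = 5450.
∂h/∂x = [(+0.01)·(-25) − (-0.05)·(-55)] / 5450 = -0.0005505
∂h/∂y = [35·(-0.05) − 115·(+0.01)] / 5450 = -0.0005321
|∇h| = √(-0.0005505² + -0.0005321²) = 0.0007656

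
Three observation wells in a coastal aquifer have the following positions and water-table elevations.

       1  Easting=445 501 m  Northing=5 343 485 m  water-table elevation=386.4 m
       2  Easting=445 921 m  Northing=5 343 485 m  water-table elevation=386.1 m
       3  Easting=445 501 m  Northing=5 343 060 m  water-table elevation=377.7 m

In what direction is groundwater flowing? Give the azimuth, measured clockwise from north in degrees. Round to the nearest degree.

178°

∂h/∂x = (386.1 − 386.4) / (445921 − 445501) = -0.0007143
∂h/∂y = (377.7 − 386.4) / (5343060 − 5343485) = +0.02047
Flow direction (−∇h) has components (+0.0007143 E, -0.02047 N).
Azimuth = atan2(E, N) = atan2(+0.0007143, -0.02047) = 178.0° ≈ 178°.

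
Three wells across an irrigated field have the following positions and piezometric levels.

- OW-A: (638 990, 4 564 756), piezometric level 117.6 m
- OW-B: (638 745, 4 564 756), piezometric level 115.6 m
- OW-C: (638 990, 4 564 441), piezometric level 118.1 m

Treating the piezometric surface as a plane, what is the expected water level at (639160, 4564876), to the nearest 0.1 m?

118.8 m

∂h/∂x = (115.6 − 117.6) / (638745 − 638990) = +0.008163
∂h/∂y = (118.1 − 117.6) / (4564441 − 4564756) = -0.001587
h(639160, 4564876) = 117.6 + (+0.008163)·(170) + (-0.001587)·(120) = 117.6 +1.388 -0.190 = 118.797 m.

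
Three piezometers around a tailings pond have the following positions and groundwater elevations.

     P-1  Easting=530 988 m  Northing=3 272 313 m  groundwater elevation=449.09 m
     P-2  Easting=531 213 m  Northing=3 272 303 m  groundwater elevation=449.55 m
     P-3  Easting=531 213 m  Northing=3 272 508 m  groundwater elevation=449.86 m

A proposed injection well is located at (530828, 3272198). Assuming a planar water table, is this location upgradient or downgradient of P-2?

downgradient

Differences from P-1: to P-2 (Δx, Δy, Δh) = (225, -10, +0.46); to P-3 = (225, 195, +0.77).
Determinant of the coordinate differences = 225·195 − 225·(-10) = 46125.
∂h/∂x = [(+0.46)·195 − (+0.77)·(-10)] / 46125 = +0.002112
∂h/∂y = [225·(+0.77) − 225·(+0.46)] / 46125 = +0.001512
Head at (530828, 3272198) = 449.09 + (+0.002112)·(-160) + (+0.001512)·(-115) = 448.58 m.
That is lower than the 449.55 m at P-2, so the point is downgradient.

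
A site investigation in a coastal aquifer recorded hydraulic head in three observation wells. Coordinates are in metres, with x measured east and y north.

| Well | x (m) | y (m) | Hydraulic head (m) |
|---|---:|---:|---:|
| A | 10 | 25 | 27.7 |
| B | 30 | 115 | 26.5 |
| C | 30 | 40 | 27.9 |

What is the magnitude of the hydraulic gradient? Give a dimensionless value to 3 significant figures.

Differences from A: to B (Δx, Δy, Δh) = (20, 90, -1.2); to C = (20, 15, +0.2).
Determinant of the coordinate differences = 20·15 − 20·90 = -1500.
∂h/∂x = [(-1.2)·15 − (+0.2)·90] / -1500 = +0.02400
∂h/∂y = [20·(+0.2) − 20·(-1.2)] / -1500 = -0.01867
|∇h| = √(0.02400² + -0.01867²) = 0.03041

0.0304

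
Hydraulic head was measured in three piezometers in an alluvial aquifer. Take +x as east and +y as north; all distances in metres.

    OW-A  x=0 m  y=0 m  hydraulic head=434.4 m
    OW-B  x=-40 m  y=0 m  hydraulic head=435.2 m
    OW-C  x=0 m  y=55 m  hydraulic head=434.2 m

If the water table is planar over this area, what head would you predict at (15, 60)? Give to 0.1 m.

∂h/∂x = (435.2 − 434.4) / (-40 − 0) = -0.02000
∂h/∂y = (434.2 − 434.4) / (55 − 0) = -0.003636
h(15, 60) = 434.4 + (-0.02000)·(15) + (-0.003636)·(60) = 434.4 -0.300 -0.218 = 433.882 m.

433.9 m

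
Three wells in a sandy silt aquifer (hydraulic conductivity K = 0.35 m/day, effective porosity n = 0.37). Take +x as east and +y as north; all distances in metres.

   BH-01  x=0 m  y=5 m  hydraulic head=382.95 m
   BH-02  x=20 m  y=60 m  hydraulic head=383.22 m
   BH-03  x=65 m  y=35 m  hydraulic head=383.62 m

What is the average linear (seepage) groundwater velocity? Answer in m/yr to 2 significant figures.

Three-point gradient (reference BH-01): Δ to BH-02 = (20, 55, +0.27), Δ to BH-03 = (65, 30, +0.67).
∂h/∂x = +0.009664, ∂h/∂y = +0.001395 (det = -2975).
|∇h| = √(0.009664² + 0.001395²) = 0.009764
Seepage velocity v = K·i/n = 0.35 × 0.009764 / 0.37 = 0.009236 m/day = 3.373 m/yr.

3.4 m/yr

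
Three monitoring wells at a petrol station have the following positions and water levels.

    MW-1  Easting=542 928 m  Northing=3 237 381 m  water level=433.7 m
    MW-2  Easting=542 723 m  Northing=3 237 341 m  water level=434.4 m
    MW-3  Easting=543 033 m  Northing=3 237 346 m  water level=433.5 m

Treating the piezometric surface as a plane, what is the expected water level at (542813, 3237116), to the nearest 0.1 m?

With h = a·x + b·y + c and MW-1 as origin, the differences give:
  (-205)·a + (-40)·b = +0.7
  105·a + (-35)·b = -0.2
Eliminate b (×(-35) and ×(-40), subtract): 11375·a = -32.50 → a = ∂h/∂x = -0.002857
Back-substitute: b = ∂h/∂y = -0.002857.
h(542813, 3237116) = 433.7 + (-0.002857)·(-115) + (-0.002857)·(-265) = 433.7 +0.329 +0.757 = 434.786 m.

434.8 m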